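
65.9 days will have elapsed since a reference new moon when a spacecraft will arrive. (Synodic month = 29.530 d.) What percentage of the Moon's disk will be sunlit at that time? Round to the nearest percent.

44%

Reduce mod P: 65.9 − 2×29.530 = 6.84 d into the current lunation.
Phase angle: θ = 360°·(6.84 d)/(29.530 d) = 83.4°.
With cos θ = 0.115, the lit fraction is (1 − 0.115)/2 ≈ 0.442, so 44%.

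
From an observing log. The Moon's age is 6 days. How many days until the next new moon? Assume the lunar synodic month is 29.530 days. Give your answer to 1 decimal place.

One full lunation from the last new moon is 29.530 d; remaining = 29.530 − 6 = 23.530 d.

23.5 days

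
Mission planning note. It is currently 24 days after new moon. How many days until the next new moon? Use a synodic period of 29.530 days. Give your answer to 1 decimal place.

One full lunation from the last new moon is 29.530 d; remaining = 29.530 − 24 = 5.530 d.

5.5 days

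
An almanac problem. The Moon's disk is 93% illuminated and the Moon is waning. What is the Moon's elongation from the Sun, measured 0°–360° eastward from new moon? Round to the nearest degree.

Invert f = (1 − cos θ)/2 to get cos θ = 1 − 2(0.93) = -0.860, hence θ₀ = arccos -0.860 = 149.3°.
A waning Moon lies in 180°–360°, so θ = 360° − 149.3° = 210.7°.

211°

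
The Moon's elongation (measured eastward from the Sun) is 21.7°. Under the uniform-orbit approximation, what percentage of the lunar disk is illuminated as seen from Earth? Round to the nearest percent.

4%

cos 21.7° = 0.929, so f = (1 − 0.929)/2 = 0.035, i.e. 4%.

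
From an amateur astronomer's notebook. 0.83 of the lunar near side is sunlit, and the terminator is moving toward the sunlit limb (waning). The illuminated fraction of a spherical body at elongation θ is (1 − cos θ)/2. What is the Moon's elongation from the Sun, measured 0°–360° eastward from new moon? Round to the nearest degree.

cos θ = 1 − 2f = -0.660, giving a principal value of 131.3°.
A waning Moon lies in 180°–360°, so θ = 360° − 131.3° = 228.7°.

229°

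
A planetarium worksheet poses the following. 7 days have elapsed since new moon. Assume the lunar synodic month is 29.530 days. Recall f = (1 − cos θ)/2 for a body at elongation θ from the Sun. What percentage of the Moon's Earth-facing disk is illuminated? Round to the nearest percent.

46%

Elongation θ = 360° × 7/29.530 ≈ 85.3°.
cos 85.3° = 0.081, so f = (1 − 0.081)/2 = 0.459, so 46%.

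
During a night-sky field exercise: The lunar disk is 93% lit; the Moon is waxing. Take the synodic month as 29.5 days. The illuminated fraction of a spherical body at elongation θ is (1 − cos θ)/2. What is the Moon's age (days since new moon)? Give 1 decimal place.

Invert f = (1 − cos θ)/2 to get cos θ = 1 − 2(0.93) = -0.860, hence θ₀ = arccos -0.860 = 149.3°.
Before full moon the principal value applies: θ = 149.3°.
Age = 29.5 × 149.3°/360° ≈ 12.24 days.

12.2 days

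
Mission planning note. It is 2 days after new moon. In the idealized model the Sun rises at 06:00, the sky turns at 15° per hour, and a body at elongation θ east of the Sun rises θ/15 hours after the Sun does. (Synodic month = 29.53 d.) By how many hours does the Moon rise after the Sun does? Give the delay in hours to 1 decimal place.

Phase angle: θ = 360°·(2 d)/(29.53 d) = 24.4°.
The Moon trails the Sun by θ/15 = 24.4/15 ≈ 1.63 hours.
So the Moon rises 1.63 h after the Sun.

1.6 h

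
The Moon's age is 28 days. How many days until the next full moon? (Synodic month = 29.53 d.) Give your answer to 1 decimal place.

16.3 days

Full moon is 0.5 of the way through the cycle: age 0.5 × 29.53 = 14.765 d.
Already past this cycle's full moon; the next is at 14.765 + 29.53 = 44.295 d, so 44.295 − 28 = 16.295 days.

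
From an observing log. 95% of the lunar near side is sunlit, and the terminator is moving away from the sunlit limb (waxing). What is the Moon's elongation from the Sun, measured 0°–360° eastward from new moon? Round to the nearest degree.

cos θ = 1 − 2f = -0.900, giving a principal value of 154.2°.
Waxing ⇒ before full, so θ = 154.2°.

154°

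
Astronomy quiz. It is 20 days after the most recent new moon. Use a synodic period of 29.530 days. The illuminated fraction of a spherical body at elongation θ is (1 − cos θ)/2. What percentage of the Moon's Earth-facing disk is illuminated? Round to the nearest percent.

Elongation θ = 360° × 20/29.530 ≈ 243.8°.
Illuminated fraction = (1 − cos 243.8°)/2 = (1 − (-0.441))/2 ≈ 0.721, so 72%.

72%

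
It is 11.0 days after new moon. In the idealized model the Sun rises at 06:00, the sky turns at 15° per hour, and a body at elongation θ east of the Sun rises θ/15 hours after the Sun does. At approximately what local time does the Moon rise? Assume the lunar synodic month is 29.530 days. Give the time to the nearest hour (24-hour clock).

The Moon has covered 11.0/29.530 of its cycle, so θ ≈ 360° × 11.0/29.530 = 134.1°.
The Moon trails the Sun by θ/15 = 134.1/15 ≈ 8.94 hours.
06:00 + 8.94 h ≈ 14:56 → 15:00 to the nearest hour.

15:00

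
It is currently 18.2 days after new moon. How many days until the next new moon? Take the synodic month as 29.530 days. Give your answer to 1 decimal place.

11.3 days

One full lunation from the last new moon is 29.530 d; remaining = 29.530 − 18.2 = 11.330 d.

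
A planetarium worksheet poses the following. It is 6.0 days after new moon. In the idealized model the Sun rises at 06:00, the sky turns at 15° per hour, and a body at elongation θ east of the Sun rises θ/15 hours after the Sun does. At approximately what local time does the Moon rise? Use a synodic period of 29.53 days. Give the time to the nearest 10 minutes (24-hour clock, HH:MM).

10:50

The Moon has covered 6.0/29.53 of its cycle, so θ ≈ 360° × 6.0/29.53 = 73.1°.
At 15° of sky rotation per hour, 73.1° corresponds to a 4.88 h lag.
06:00 + 4.876 h ≈ 10:53 → 10:50 to the nearest ten minutes.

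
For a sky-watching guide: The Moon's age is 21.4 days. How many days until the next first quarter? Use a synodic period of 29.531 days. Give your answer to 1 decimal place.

First quarter is 0.25 of the way through the cycle: age 0.25 × 29.531 = 7.383 d.
Already past this cycle's first quarter; the next is at 7.383 + 29.531 = 36.914 d, so 36.914 − 21.4 = 15.514 days.

15.5 days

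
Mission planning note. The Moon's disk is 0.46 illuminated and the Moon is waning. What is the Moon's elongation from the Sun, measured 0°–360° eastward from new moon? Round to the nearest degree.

Invert f = (1 − cos θ)/2 to get cos θ = 1 − 2(0.46) = 0.080, hence θ₀ = arccos 0.080 = 85.4°.
Since the Moon is past full (waning), take the reflex angle: θ = 360° − 85.4° = 274.6°.

275°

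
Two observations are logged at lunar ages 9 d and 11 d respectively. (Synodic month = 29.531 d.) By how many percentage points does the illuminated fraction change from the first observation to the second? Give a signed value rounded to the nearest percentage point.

First observation: θ = 360°·9/29.531 = 109.7°, so f = 0.669.
Second observation: θ = 134.1°, f = 0.848.
Δf = 0.848 − 0.669 = +0.179, i.e. +18 pp.

+18 pp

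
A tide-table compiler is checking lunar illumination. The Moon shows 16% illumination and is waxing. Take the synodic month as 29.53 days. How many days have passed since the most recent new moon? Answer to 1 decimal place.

cos θ = 1 − 2f = 0.680, giving a principal value of 47.2°.
Waxing ⇒ before full, so θ = 47.2°.
At 360°/29.53 d per day, 47.2° corresponds to 3.87 days.

3.9 days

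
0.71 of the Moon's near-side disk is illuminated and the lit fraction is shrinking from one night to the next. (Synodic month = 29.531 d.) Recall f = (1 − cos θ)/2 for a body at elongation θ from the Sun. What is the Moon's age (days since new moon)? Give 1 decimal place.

cos θ = 1 − 2f = -0.420, giving a principal value of 114.8°.
Since the Moon is past full (waning), take the reflex angle: θ = 360° − 114.8° = 245.2°.
Age = 29.531 × 245.2°/360° ≈ 20.11 days.

20.1 days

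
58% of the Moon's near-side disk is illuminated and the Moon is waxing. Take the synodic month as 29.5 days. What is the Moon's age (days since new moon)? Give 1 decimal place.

From f = (1 − cos θ)/2: cos θ = 1 − 2×0.58 = -0.160; arccos → 99.2°.
The Moon is waxing (0°–180°), so θ = 99.2° directly.
Age = 29.5 × 99.2°/360° ≈ 8.13 days.

8.1 days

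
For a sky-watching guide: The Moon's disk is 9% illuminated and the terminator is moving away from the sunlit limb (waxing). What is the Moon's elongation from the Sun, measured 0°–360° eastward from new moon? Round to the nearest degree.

35°

cos θ = 1 − 2f = 0.820, giving a principal value of 34.9°.
Before full moon the principal value applies: θ = 34.9°.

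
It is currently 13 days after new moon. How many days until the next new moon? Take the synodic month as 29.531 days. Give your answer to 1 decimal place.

16.5 days

One full lunation from the last new moon is 29.531 d; remaining = 29.531 − 13 = 16.531 d.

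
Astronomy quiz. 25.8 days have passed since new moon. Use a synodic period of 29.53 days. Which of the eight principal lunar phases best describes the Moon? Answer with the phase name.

waning crescent

θ ≈ 360° × 25.8/29.53 = 315°, which falls in the waning crescent sector.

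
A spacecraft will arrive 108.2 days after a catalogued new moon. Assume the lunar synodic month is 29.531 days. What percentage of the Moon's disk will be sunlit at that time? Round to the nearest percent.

76%

108.2/29.531 = 3.664 lunations, so 3 complete cycles and 19.61 d into the next.
Elongation θ = 360° × 19.61/29.531 ≈ 239.0°.
Illuminated fraction = (1 − cos 239.0°)/2 = (1 − (-0.515))/2 ≈ 0.757, so 76%.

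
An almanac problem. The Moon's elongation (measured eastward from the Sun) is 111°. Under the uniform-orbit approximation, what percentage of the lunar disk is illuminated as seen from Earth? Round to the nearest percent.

68%

f = (1 − cos 111°)/2 = (1 − (-0.358))/2 ≈ 0.679, i.e. 68%.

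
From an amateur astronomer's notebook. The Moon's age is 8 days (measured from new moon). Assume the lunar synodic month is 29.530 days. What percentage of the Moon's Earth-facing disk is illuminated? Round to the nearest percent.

Elongation θ = 360° × 8/29.530 ≈ 97.5°.
With cos θ = (-0.131), the lit fraction is (1 − (-0.131))/2 ≈ 0.566, so 57%.

57%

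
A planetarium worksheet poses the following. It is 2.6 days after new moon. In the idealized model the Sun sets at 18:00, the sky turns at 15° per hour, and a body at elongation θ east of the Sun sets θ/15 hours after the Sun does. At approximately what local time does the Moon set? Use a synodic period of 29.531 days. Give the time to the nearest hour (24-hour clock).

20:00

Elongation θ = 360° × 2.6/29.531 ≈ 31.7°.
At 15° of sky rotation per hour, 31.7° corresponds to a 2.11 h lag.
18:00 + 2.11 h ≈ 20:07 → 20:00 to the nearest hour.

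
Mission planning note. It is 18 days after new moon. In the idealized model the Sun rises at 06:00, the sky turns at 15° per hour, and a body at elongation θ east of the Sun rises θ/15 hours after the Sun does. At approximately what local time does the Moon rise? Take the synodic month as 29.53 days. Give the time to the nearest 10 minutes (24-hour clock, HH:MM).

20:40

Phase angle: θ = 360°·(18 d)/(29.53 d) = 219.4°.
At 15° of sky rotation per hour, 219.4° corresponds to a 14.63 h lag.
06:00 + 14.629 h ≈ 20:38 → 20:40 to the nearest ten minutes.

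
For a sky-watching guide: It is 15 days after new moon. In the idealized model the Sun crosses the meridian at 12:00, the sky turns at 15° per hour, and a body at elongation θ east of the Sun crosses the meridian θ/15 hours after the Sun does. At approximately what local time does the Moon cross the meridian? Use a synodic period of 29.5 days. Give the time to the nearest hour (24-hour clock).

Elongation θ = 360° × 15/29.5 ≈ 183.1°.
Delay after the Sun = 183.1° / (15°/h) ≈ 12.20 h.
12:00 + 12.20 h ≈ 00:12 → 00:00 to the nearest hour.

00:00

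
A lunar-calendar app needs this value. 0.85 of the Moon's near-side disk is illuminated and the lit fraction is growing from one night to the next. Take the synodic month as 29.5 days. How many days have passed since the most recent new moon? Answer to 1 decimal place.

11.0 days

From f = (1 − cos θ)/2: cos θ = 1 − 2×0.85 = -0.700; arccos → 134.4°.
Before full moon the principal value applies: θ = 134.4°.
At 360°/29.5 d per day, 134.4° corresponds to 11.02 days.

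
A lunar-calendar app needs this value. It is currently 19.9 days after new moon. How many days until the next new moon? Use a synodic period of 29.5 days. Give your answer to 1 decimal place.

9.6 days

The next new moon completes the synodic month: 29.5 − 19.9 = 9.600 days.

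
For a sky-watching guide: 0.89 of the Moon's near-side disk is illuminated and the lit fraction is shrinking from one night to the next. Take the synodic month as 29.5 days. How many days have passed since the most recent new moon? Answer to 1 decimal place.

cos θ = 1 − 2f = -0.780, giving a principal value of 141.3°.
Waning ⇒ past full, so θ = 360° − 141.3° = 218.7°.
At 360°/29.5 d per day, 218.7° corresponds to 17.92 days.

17.9 days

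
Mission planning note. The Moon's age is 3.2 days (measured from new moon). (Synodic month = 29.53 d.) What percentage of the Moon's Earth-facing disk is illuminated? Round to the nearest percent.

11%

Elongation θ = 360° × 3.2/29.53 ≈ 39.0°.
With cos θ = 0.777, the lit fraction is (1 − 0.777)/2 ≈ 0.111, so 11%.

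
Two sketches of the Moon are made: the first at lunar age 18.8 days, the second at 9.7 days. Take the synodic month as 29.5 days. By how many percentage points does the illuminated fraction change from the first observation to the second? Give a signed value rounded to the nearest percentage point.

First observation: θ = 360°·18.8/29.5 = 229.4°, so f = 0.825.
Second observation: θ = 118.4°, f = 0.738.
Δf = 0.738 − 0.825 = -0.088, i.e. -9 pp.

-9 pp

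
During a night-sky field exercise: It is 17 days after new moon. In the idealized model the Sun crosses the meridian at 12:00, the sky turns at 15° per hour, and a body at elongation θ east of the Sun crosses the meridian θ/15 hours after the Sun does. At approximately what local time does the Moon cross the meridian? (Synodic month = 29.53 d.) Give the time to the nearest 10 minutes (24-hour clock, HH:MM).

01:50

The Moon has covered 17/29.53 of its cycle, so θ ≈ 360° × 17/29.53 = 207.2°.
At 15° of sky rotation per hour, 207.2° corresponds to a 13.82 h lag.
12:00 + 13.816 h ≈ 01:49 → 01:50 to the nearest ten minutes.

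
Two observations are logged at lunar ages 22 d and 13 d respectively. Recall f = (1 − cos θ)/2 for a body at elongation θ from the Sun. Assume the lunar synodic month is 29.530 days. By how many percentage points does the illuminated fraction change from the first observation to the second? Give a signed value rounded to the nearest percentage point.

+45 percentage points

First observation: θ = 360°·22/29.530 = 268.2°, so f = 0.516.
Second observation: θ = 158.5°, f = 0.965.
Δf = 0.965 − 0.516 = +0.449, i.e. +45 pp.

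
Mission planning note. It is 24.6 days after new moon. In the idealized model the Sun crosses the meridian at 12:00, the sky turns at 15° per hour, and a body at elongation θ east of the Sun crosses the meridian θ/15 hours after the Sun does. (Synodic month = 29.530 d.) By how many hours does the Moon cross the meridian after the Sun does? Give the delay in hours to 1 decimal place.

20.0 h

Elongation θ = 360° × 24.6/29.530 ≈ 299.9°.
The Moon trails the Sun by θ/15 = 299.9/15 ≈ 19.99 hours.
So the Moon crosses the meridian 19.99 h after the Sun.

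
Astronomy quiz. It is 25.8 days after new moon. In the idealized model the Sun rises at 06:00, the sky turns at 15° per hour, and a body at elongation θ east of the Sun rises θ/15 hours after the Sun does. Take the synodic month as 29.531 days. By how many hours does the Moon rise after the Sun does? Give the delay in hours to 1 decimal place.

The Moon has covered 25.8/29.531 of its cycle, so θ ≈ 360° × 25.8/29.531 = 314.5°.
At 15° of sky rotation per hour, 314.5° corresponds to a 20.97 h lag.
So the Moon rises 20.97 h after the Sun.

21.0 h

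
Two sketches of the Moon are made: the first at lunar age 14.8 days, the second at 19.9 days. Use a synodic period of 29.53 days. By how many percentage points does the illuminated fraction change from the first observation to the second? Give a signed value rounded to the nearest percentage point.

First observation: θ = 360°·14.8/29.53 = 180.4°, so f = 1.000.
Second observation: θ = 242.6°, f = 0.730.
Δf = 0.730 − 1.000 = -0.270, i.e. -27 pp.

-27 pp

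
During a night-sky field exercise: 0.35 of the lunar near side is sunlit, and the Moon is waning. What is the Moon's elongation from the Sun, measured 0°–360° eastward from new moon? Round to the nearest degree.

cos θ = 1 − 2f = 0.300, giving a principal value of 72.5°.
A waning Moon lies in 180°–360°, so θ = 360° − 72.5° = 287.5°.

287°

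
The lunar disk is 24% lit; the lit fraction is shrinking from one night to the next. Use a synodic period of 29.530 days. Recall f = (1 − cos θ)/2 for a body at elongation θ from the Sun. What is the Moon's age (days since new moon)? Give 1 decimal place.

24.7 days

From f = (1 − cos θ)/2: cos θ = 1 − 2×0.24 = 0.520; arccos → 58.7°.
Waning ⇒ past full, so θ = 360° − 58.7° = 301.3°.
At 360°/29.530 d per day, 301.3° corresponds to 24.72 days.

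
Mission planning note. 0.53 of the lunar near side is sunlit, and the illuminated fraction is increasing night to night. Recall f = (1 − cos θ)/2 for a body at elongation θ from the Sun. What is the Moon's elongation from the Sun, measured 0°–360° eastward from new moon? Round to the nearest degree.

93°

From f = (1 − cos θ)/2: cos θ = 1 − 2×0.53 = -0.060; arccos → 93.4°.
Waxing ⇒ before full, so θ = 93.4°.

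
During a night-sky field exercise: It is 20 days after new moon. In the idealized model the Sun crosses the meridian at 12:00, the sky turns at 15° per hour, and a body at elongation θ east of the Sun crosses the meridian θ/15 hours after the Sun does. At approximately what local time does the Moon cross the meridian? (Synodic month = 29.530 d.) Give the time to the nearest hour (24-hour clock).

04:00

Elongation θ = 360° × 20/29.530 ≈ 243.8°.
The Moon trails the Sun by θ/15 = 243.8/15 ≈ 16.25 hours.
12:00 + 16.25 h ≈ 04:15 → 04:00 to the nearest hour.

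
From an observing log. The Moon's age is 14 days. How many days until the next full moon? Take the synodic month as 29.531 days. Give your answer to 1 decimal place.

Full moon occurs at elongation 180°, i.e. at age 29.531 × 180/360 = 14.765 d.
So 0.765 days remain (14.765 − 14).

0.8 days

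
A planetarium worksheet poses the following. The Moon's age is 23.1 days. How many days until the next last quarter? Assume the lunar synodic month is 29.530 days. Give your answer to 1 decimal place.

28.6 days

Last quarter occurs at elongation 270°, i.e. at age 29.530 × 270/360 = 22.148 d.
This lunation's last quarter (22.148 d) has passed, so add one period: 51.678 − 23.1 = 28.578 days.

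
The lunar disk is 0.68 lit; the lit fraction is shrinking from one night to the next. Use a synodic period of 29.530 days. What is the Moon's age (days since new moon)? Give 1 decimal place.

From f = (1 − cos θ)/2: cos θ = 1 − 2×0.68 = -0.360; arccos → 111.1°.
Since the Moon is past full (waning), take the reflex angle: θ = 360° − 111.1° = 248.9°.
At 360°/29.530 d per day, 248.9° corresponds to 20.42 days.

20.4 days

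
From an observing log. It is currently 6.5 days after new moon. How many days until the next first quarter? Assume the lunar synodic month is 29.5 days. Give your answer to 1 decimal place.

First quarter is 0.25 of the way through the cycle: age 0.25 × 29.5 = 7.375 d.
So 0.875 days remain (7.375 − 6.5).

0.9 days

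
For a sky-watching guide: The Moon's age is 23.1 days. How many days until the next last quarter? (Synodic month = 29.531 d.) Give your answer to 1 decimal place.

Last quarter occurs at elongation 270°, i.e. at age 29.531 × 270/360 = 22.148 d.
Already past this cycle's last quarter; the next is at 22.148 + 29.531 = 51.679 d, so 51.679 − 23.1 = 28.579 days.

28.6 days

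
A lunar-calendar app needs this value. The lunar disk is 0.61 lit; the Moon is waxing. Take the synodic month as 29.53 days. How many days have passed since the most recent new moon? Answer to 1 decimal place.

cos θ = 1 − 2f = -0.220, giving a principal value of 102.7°.
Waxing ⇒ before full, so θ = 102.7°.
At 360°/29.53 d per day, 102.7° corresponds to 8.42 days.

8.4 days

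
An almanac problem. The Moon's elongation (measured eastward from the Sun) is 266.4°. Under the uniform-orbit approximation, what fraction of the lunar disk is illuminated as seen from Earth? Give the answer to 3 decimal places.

0.531

Half-versine of 266.4°: (1 − (-0.063))/2 = 0.531.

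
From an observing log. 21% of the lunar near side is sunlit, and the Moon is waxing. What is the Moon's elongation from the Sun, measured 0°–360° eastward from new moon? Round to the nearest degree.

Invert f = (1 − cos θ)/2 to get cos θ = 1 − 2(0.21) = 0.580, hence θ₀ = arccos 0.580 = 54.5°.
Waxing ⇒ before full, so θ = 54.5°.

55°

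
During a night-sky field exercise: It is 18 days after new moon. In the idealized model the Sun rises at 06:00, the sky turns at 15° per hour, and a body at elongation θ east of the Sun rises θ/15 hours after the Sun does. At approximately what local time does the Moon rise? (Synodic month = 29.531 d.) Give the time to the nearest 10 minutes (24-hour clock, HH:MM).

The Moon has covered 18/29.531 of its cycle, so θ ≈ 360° × 18/29.531 = 219.4°.
At 15° of sky rotation per hour, 219.4° corresponds to a 14.63 h lag.
06:00 + 14.629 h ≈ 20:38 → 20:40 to the nearest ten minutes.

20:40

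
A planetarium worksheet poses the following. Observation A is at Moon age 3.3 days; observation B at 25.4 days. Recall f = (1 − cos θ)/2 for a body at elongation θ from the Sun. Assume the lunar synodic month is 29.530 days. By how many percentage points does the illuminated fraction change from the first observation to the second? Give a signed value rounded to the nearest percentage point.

First observation: θ = 360°·3.3/29.530 = 40.2°, so f = 0.118.
Second observation: θ = 309.7°, f = 0.181.
Δf = 0.181 − 0.118 = +0.063, i.e. +6 pp.

+6 percentage points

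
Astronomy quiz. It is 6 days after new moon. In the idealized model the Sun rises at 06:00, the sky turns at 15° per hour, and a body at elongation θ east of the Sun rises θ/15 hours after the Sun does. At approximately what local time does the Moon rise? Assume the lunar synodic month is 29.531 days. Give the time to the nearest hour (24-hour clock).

11:00

Phase angle: θ = 360°·(6 d)/(29.531 d) = 73.1°.
Delay after the Sun = 73.1° / (15°/h) ≈ 4.88 h.
06:00 + 4.88 h ≈ 10:53 → 11:00 to the nearest hour.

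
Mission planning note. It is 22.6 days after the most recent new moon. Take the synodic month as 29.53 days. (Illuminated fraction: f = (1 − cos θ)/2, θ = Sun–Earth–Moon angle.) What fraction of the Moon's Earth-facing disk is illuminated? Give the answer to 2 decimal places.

0.45

Phase angle: θ = 360°·(22.6 d)/(29.53 d) = 275.5°.
With cos θ = 0.096, the lit fraction is (1 − 0.096)/2 ≈ 0.452.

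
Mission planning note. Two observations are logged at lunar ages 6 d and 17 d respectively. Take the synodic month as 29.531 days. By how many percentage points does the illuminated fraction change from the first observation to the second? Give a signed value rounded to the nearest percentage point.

+59 pp

First observation: θ = 360°·6/29.531 = 73.1°, so f = 0.355.
Second observation: θ = 207.2°, f = 0.945.
Δf = 0.945 − 0.355 = +0.590, i.e. +59 pp.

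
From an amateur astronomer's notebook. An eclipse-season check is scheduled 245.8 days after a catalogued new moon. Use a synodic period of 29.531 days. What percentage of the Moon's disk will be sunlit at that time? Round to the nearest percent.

245.8 d spans 8 complete synodic months (8 × 29.531 = 236.25 d) plus 9.55 d.
The Moon has covered 9.55/29.531 of its cycle, so θ ≈ 360° × 9.55/29.531 = 116.4°.
Illuminated fraction = (1 − cos 116.4°)/2 = (1 − (-0.445))/2 ≈ 0.723, so 72%.

72%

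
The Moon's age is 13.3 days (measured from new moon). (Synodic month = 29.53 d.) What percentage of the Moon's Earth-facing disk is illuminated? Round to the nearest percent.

98%

Phase angle: θ = 360°·(13.3 d)/(29.53 d) = 162.1°.
Illuminated fraction = (1 − cos 162.1°)/2 = (1 − (-0.952))/2 ≈ 0.976, so 98%.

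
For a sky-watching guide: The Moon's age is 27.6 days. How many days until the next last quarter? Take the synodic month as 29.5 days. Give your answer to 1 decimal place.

24.0 days

Last quarter is 0.75 of the way through the cycle: age 0.75 × 29.5 = 22.125 d.
This lunation's last quarter (22.125 d) has passed, so add one period: 51.625 − 27.6 = 24.025 days.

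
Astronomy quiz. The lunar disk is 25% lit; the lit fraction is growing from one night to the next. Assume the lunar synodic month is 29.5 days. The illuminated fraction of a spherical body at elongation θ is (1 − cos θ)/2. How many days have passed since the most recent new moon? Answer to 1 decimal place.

Invert f = (1 − cos θ)/2 to get cos θ = 1 − 2(0.25) = 0.500, hence θ₀ = arccos 0.500 = 60.0°.
Waxing ⇒ before full, so θ = 60.0°.
At 360°/29.5 d per day, 60.0° corresponds to 4.92 days.

4.9 days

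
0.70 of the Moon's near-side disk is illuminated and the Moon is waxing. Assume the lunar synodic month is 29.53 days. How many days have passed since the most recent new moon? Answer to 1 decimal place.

From f = (1 − cos θ)/2: cos θ = 1 − 2×0.70 = -0.400; arccos → 113.6°.
Waxing ⇒ before full, so θ = 113.6°.
Age = 29.53 × 113.6°/360° ≈ 9.32 days.

9.3 days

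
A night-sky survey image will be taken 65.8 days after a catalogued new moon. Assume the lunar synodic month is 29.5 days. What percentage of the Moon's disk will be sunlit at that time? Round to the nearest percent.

65.8 d spans 2 complete synodic months (2 × 29.5 = 59.00 d) plus 6.80 d.
Phase angle: θ = 360°·(6.80 d)/(29.5 d) = 83.0°.
cos 83.0° = 0.122, so f = (1 − 0.122)/2 = 0.439, so 44%.

44%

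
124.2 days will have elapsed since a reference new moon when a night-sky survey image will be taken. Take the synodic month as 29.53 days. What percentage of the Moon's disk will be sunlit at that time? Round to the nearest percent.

124.2 d spans 4 complete synodic months (4 × 29.53 = 118.12 d) plus 6.08 d.
Phase angle: θ = 360°·(6.08 d)/(29.53 d) = 74.1°.
With cos θ = 0.274, the lit fraction is (1 − 0.274)/2 ≈ 0.363, so 36%.

36%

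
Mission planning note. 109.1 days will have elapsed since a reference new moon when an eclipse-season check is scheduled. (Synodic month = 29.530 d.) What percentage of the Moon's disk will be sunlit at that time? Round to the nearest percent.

Reduce mod P: 109.1 − 3×29.530 = 20.51 d into the current lunation.
Elongation θ = 360° × 20.51/29.530 ≈ 250.0°.
With cos θ = (-0.341), the lit fraction is (1 − (-0.341))/2 ≈ 0.671, so 67%.

67%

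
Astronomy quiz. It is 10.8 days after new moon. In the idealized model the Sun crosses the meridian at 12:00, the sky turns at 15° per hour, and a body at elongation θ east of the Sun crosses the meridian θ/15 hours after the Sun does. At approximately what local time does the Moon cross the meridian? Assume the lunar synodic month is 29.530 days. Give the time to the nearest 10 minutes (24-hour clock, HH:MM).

20:50

The Moon has covered 10.8/29.530 of its cycle, so θ ≈ 360° × 10.8/29.530 = 131.7°.
Delay after the Sun = 131.7° / (15°/h) ≈ 8.78 h.
12:00 + 8.778 h ≈ 20:47 → 20:50 to the nearest ten minutes.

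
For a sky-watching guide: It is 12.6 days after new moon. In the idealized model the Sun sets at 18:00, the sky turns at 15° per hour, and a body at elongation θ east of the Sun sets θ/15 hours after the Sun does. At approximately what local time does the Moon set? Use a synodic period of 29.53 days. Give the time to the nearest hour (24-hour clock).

04:00

The Moon has covered 12.6/29.53 of its cycle, so θ ≈ 360° × 12.6/29.53 = 153.6°.
The Moon trails the Sun by θ/15 = 153.6/15 ≈ 10.24 hours.
18:00 + 10.24 h ≈ 04:14 → 04:00 to the nearest hour.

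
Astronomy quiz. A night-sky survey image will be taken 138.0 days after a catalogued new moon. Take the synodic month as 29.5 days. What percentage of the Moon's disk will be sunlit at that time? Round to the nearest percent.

72%

Reduce mod P: 138.0 − 4×29.5 = 20.00 d into the current lunation.
Elongation θ = 360° × 20.00/29.5 ≈ 244.1°.
Illuminated fraction = (1 − cos 244.1°)/2 = (1 − (-0.437))/2 ≈ 0.719, so 72%.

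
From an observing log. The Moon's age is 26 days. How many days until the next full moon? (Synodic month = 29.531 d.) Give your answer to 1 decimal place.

Full moon is 0.5 of the way through the cycle: age 0.5 × 29.531 = 14.765 d.
Already past this cycle's full moon; the next is at 14.765 + 29.531 = 44.296 d, so 44.296 − 26 = 18.296 days.

18.3 days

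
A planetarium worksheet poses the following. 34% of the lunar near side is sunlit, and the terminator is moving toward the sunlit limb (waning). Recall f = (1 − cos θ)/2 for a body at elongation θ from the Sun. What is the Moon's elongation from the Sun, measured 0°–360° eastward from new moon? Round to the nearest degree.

cos θ = 1 − 2f = 0.320, giving a principal value of 71.3°.
A waning Moon lies in 180°–360°, so θ = 360° − 71.3° = 288.7°.

289°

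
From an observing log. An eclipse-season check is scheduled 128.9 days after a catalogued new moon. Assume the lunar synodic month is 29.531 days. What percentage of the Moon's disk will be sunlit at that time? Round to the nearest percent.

83%

128.9 d spans 4 complete synodic months (4 × 29.531 = 118.12 d) plus 10.78 d.
Phase angle: θ = 360°·(10.78 d)/(29.531 d) = 131.4°.
With cos θ = (-0.661), the lit fraction is (1 − (-0.661))/2 ≈ 0.830, so 83%.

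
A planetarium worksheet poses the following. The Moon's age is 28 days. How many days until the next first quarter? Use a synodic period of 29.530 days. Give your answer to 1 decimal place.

First quarter occurs at elongation 90°, i.e. at age 29.530 × 90/360 = 7.383 d.
This lunation's first quarter (7.383 d) has passed, so add one period: 36.913 − 28 = 8.913 days.

8.9 days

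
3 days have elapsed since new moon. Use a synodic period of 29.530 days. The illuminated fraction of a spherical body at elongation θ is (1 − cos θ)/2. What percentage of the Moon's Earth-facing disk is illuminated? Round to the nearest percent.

10%

Phase angle: θ = 360°·(3 d)/(29.530 d) = 36.6°.
With cos θ = 0.803, the lit fraction is (1 − 0.803)/2 ≈ 0.098, so 10%.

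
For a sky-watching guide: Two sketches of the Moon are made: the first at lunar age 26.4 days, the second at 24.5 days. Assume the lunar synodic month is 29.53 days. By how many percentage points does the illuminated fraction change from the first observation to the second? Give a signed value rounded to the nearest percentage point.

θ₁ = 360° × 26.4/29.53 = 321.8°, f₁ = (1 − cos θ₁)/2 = 0.107.
θ₂ = 360° × 24.5/29.53 = 298.7°, f₂ = (1 − cos θ₂)/2 = 0.260.
Change = f₂ − f₁ = +0.153 → +15 percentage points.

+15 percentage points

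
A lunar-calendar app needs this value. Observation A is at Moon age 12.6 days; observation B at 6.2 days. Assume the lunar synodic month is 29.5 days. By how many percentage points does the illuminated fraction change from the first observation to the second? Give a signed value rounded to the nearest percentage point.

θ₁ = 360° × 12.6/29.5 = 153.8°, f₁ = (1 − cos θ₁)/2 = 0.948.
θ₂ = 360° × 6.2/29.5 = 75.7°, f₂ = (1 − cos θ₂)/2 = 0.376.
Change = f₂ − f₁ = -0.572 → -57 percentage points.

-57 pp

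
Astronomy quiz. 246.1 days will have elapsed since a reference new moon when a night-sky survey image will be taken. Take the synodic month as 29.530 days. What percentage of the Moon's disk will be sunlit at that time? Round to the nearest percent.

75%

246.1/29.530 = 8.334 lunations, so 8 complete cycles and 9.86 d into the next.
The Moon has covered 9.86/29.530 of its cycle, so θ ≈ 360° × 9.86/29.530 = 120.2°.
With cos θ = (-0.503), the lit fraction is (1 − (-0.503))/2 ≈ 0.752, so 75%.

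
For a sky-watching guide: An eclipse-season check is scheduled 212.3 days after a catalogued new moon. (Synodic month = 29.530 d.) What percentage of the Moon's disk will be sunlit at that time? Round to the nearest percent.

31%

212.3/29.530 = 7.189 lunations, so 7 complete cycles and 5.59 d into the next.
Elongation θ = 360° × 5.59/29.530 ≈ 68.1°.
cos 68.1° = 0.372, so f = (1 − 0.372)/2 = 0.314, so 31%.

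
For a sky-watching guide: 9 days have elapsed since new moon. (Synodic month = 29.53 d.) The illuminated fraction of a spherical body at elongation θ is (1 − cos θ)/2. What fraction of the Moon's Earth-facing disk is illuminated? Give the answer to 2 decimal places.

0.67

Phase angle: θ = 360°·(9 d)/(29.53 d) = 109.7°.
With cos θ = (-0.337), the lit fraction is (1 − (-0.337))/2 ≈ 0.669.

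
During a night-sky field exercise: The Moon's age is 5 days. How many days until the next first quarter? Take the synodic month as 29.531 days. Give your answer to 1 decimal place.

First quarter is 0.25 of the way through the cycle: age 0.25 × 29.531 = 7.383 d.
So 2.383 days remain (7.383 − 5).

2.4 days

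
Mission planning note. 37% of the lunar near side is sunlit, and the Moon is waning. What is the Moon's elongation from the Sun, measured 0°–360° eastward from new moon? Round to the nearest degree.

cos θ = 1 − 2f = 0.260, giving a principal value of 74.9°.
Waning ⇒ past full, so θ = 360° − 74.9° = 285.1°.

285°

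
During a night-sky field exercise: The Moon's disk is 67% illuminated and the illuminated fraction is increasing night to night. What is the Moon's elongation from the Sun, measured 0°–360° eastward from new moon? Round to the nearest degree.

cos θ = 1 − 2f = -0.340, giving a principal value of 109.9°.
Waxing ⇒ before full, so θ = 109.9°.

110°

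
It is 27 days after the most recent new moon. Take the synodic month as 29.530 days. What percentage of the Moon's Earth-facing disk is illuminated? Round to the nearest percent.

The Moon has covered 27/29.530 of its cycle, so θ ≈ 360° × 27/29.530 = 329.2°.
Illuminated fraction = (1 − cos 329.2°)/2 = (1 − 0.859)/2 ≈ 0.071, so 7%.

7%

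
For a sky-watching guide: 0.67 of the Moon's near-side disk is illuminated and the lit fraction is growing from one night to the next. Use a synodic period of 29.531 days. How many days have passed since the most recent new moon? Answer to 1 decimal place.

9.0 days

From f = (1 − cos θ)/2: cos θ = 1 − 2×0.67 = -0.340; arccos → 109.9°.
The Moon is waxing (0°–180°), so θ = 109.9° directly.
That fraction of the synodic month is 109.9/360 × 29.531 d ≈ 9.01 d.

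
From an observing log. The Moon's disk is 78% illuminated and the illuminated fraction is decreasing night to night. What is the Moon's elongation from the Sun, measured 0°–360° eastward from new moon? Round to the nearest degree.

236°

Invert f = (1 − cos θ)/2 to get cos θ = 1 − 2(0.78) = -0.560, hence θ₀ = arccos -0.560 = 124.1°.
A waning Moon lies in 180°–360°, so θ = 360° − 124.1° = 235.9°.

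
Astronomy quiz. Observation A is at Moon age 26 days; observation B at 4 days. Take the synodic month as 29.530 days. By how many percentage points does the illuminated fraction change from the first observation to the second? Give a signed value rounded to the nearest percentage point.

+4 pp

First observation: θ = 360°·26/29.530 = 317.0°, so f = 0.135.
Second observation: θ = 48.8°, f = 0.170.
Δf = 0.170 − 0.135 = +0.036, i.e. +4 pp.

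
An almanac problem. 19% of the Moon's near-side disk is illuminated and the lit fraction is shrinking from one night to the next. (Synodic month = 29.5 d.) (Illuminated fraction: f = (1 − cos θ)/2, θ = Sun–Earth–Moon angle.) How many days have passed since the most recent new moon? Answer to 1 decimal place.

Invert f = (1 − cos θ)/2 to get cos θ = 1 − 2(0.19) = 0.620, hence θ₀ = arccos 0.620 = 51.7°.
A waning Moon lies in 180°–360°, so θ = 360° − 51.7° = 308.3°.
That fraction of the synodic month is 308.3/360 × 29.5 d ≈ 25.26 d.

25.3 days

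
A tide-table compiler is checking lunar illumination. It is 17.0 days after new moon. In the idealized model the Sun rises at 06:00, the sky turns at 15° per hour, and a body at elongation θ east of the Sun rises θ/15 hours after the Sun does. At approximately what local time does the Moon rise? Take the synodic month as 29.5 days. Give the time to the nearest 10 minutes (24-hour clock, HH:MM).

Elongation θ = 360° × 17.0/29.5 ≈ 207.5°.
Delay after the Sun = 207.5° / (15°/h) ≈ 13.83 h.
06:00 + 13.831 h ≈ 19:50 → 19:50 to the nearest ten minutes.

19:50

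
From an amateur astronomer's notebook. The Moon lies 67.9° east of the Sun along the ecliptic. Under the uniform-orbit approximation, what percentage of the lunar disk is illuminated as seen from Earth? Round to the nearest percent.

31%

f = (1 − cos 67.9°)/2 = (1 − 0.376)/2 ≈ 0.312, i.e. 31%.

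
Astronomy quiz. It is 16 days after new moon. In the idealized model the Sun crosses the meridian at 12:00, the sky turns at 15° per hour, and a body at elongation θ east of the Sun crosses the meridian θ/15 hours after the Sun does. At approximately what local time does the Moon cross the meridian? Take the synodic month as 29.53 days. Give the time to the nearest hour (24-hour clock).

01:00

The Moon has covered 16/29.53 of its cycle, so θ ≈ 360° × 16/29.53 = 195.1°.
Delay after the Sun = 195.1° / (15°/h) ≈ 13.00 h.
12:00 + 13.00 h ≈ 01:00 → 01:00 to the nearest hour.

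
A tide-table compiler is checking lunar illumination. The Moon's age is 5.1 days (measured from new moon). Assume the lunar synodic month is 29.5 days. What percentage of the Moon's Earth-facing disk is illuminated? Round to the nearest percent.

The Moon has covered 5.1/29.5 of its cycle, so θ ≈ 360° × 5.1/29.5 = 62.2°.
With cos θ = 0.466, the lit fraction is (1 − 0.466)/2 ≈ 0.267, so 27%.

27%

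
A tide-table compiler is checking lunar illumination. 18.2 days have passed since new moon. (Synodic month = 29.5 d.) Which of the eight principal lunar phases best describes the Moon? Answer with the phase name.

waning gibbous

At 18.2/29.5 of the cycle, θ ≈ 222° — the waning gibbous range.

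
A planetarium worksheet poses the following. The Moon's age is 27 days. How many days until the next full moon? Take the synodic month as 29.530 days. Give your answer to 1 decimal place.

17.3 days

Full moon is 0.5 of the way through the cycle: age 0.5 × 29.530 = 14.765 d.
This lunation's full moon (14.765 d) has passed, so add one period: 44.295 − 27 = 17.295 days.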